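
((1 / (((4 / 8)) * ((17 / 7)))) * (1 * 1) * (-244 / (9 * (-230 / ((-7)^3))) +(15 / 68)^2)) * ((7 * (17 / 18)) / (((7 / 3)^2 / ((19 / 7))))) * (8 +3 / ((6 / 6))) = -40391973061 / 33500880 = -1205.70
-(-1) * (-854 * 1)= -854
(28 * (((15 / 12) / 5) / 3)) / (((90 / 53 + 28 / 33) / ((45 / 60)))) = 12243 / 17816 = 0.69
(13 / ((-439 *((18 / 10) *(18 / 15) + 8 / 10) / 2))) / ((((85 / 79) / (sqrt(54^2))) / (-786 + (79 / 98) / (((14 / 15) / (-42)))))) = 11172430035 / 13530419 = 825.73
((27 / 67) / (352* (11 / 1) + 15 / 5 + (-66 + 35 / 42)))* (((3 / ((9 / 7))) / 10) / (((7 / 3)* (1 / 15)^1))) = 243 / 1531553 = 0.00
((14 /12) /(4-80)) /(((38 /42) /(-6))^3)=583443 /130321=4.48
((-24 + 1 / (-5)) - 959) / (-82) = 2458 / 205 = 11.99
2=2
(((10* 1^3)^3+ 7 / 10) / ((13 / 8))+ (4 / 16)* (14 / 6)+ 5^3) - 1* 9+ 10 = 579071 / 780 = 742.40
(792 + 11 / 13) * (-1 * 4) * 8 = -329824 / 13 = -25371.08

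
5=5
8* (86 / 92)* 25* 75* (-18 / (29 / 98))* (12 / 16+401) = -228551557500 / 667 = -342656008.25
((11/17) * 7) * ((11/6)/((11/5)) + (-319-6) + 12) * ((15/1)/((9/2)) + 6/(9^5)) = -4731314126/1003833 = -4713.25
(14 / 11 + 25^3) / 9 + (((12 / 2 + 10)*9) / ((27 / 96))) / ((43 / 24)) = 8607739 / 4257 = 2022.02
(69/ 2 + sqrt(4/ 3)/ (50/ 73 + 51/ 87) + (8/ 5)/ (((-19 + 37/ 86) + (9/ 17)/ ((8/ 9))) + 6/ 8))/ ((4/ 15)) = 10585* sqrt(3)/ 5382 + 103971741/ 805816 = 132.43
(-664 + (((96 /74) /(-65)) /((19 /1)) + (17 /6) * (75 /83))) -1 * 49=-5388956403 /7585370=-710.44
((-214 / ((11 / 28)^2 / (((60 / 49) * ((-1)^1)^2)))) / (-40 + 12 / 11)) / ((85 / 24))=2304 / 187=12.32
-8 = -8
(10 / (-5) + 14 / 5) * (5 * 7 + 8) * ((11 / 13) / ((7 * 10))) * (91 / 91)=0.42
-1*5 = -5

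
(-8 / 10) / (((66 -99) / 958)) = 3832 / 165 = 23.22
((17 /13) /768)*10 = 0.02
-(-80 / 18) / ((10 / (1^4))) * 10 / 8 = 5 / 9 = 0.56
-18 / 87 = -6 / 29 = -0.21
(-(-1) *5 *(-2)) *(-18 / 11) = 180 / 11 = 16.36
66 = 66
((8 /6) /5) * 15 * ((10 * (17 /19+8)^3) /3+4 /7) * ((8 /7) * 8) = 86517488128 /1008273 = 85807.60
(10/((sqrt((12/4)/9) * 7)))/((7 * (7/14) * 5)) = 4 * sqrt(3)/49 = 0.14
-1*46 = -46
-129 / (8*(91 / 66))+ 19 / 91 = -4181 / 364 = -11.49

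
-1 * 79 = -79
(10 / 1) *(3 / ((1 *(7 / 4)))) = 120 / 7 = 17.14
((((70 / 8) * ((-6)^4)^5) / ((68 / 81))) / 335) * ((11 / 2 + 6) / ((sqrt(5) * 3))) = 195009578360995.33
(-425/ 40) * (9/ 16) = -765/ 128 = -5.98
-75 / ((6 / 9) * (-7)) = 225 / 14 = 16.07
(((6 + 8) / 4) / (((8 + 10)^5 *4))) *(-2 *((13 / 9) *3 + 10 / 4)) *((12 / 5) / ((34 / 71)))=-20377 / 642453120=-0.00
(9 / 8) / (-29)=-9 / 232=-0.04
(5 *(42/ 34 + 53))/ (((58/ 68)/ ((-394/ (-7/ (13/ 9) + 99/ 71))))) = 1676481820/ 46197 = 36289.84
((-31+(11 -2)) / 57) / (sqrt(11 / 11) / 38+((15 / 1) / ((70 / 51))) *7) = -11 / 2181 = -0.01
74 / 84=37 / 42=0.88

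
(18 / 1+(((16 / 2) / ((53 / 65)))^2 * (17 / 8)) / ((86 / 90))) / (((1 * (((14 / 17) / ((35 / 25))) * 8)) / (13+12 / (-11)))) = 31212703341 / 53146280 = 587.30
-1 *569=-569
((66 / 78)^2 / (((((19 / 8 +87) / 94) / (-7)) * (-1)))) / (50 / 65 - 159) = -5264 / 158015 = -0.03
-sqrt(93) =-9.64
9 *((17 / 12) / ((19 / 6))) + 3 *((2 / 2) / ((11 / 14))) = 3279 / 418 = 7.84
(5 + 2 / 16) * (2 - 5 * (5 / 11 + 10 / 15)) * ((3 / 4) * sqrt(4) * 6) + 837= 59019 / 88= 670.67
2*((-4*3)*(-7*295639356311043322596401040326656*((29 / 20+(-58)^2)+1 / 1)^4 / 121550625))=52481109462589484798831670000000000000000.00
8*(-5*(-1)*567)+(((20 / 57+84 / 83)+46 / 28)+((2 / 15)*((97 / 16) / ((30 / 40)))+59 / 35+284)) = 11410347736 / 496755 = 22969.77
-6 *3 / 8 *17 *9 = -1377 / 4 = -344.25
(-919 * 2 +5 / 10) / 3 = -1225 / 2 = -612.50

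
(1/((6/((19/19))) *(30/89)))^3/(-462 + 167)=-0.00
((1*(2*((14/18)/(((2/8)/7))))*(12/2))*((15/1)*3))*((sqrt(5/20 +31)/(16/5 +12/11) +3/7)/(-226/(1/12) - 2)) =-202125*sqrt(5)/80063 - 2520/1357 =-7.50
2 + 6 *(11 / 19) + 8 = 256 / 19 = 13.47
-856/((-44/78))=16692/11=1517.45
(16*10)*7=1120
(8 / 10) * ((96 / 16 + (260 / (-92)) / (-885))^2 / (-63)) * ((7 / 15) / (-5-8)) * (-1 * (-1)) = 2389058884 / 145428434775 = 0.02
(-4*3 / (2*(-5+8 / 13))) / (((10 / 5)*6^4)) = 13 / 24624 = 0.00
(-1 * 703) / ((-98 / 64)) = 22496 / 49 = 459.10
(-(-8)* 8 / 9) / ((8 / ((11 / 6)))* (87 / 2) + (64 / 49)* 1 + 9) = 34496 / 970803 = 0.04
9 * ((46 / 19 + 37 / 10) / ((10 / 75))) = 31401 / 76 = 413.17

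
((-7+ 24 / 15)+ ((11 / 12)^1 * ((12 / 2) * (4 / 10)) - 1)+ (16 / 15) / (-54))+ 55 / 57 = -25046 / 7695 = -3.25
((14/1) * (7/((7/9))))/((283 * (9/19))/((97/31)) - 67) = -116109/22262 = -5.22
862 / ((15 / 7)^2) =42238 / 225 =187.72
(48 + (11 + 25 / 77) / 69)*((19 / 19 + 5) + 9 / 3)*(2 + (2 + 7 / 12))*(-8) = -2558960 / 161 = -15894.16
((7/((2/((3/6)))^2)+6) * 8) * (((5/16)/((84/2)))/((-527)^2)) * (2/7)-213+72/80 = -1385476664993/6532186080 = -212.10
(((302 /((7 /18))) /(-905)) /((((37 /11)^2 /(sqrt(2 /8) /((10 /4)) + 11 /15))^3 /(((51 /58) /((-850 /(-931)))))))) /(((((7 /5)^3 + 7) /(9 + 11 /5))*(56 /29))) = -6973338874348 /25251558601576875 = -0.00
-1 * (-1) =1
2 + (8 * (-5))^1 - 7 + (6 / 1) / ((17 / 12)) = -693 / 17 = -40.76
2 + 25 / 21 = 67 / 21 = 3.19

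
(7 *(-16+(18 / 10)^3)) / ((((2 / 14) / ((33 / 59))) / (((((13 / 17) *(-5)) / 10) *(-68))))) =-53435382 / 7375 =-7245.48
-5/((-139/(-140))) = -700/139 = -5.04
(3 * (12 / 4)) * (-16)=-144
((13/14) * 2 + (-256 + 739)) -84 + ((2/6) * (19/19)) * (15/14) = 5617/14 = 401.21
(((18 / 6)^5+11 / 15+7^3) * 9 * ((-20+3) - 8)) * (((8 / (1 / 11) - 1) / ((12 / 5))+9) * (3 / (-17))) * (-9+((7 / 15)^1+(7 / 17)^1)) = -9897190953 / 1156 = -8561583.87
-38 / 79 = -0.48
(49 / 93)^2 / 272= 2401 / 2352528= 0.00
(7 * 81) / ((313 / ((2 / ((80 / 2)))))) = 567 / 6260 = 0.09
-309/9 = -103/3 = -34.33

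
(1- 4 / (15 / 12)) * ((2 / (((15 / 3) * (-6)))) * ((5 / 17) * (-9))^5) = -27064125 / 1419857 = -19.06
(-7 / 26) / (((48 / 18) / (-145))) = 3045 / 208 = 14.64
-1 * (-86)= 86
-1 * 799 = -799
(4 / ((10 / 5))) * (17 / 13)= 34 / 13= 2.62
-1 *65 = -65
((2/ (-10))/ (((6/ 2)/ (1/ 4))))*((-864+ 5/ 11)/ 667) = 413/ 19140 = 0.02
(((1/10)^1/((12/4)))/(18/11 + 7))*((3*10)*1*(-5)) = -11/19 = -0.58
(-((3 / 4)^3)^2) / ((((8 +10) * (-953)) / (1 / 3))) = 0.00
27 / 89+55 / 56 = 6407 / 4984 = 1.29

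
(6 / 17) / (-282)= -1 / 799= -0.00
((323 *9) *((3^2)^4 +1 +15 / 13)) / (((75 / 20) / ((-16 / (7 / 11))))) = -58203938496 / 455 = -127920743.95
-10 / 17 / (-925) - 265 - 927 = -3748838 / 3145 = -1192.00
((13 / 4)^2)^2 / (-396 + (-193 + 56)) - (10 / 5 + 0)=-23189 / 10496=-2.21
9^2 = 81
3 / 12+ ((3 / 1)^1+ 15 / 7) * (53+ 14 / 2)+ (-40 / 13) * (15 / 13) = 1444543 / 4732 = 305.27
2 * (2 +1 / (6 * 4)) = 49 / 12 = 4.08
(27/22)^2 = 729/484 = 1.51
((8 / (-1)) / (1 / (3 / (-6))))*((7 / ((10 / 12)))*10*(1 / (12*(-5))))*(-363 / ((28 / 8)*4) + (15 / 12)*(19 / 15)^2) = 30143 / 225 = 133.97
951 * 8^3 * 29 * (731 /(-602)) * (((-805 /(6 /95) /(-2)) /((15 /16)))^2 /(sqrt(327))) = -21392771483955200 * sqrt(327) /8829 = -43815665417529.22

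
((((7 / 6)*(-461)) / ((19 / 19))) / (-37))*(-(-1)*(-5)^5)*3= -136275.34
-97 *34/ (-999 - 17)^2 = -1649/ 516128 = -0.00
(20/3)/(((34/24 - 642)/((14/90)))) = -0.00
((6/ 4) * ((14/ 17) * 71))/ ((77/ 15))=3195/ 187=17.09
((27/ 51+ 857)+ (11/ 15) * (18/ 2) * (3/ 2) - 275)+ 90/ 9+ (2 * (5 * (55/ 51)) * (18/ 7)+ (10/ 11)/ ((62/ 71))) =256135281/ 405790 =631.20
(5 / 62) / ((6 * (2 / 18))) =15 / 124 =0.12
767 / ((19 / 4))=161.47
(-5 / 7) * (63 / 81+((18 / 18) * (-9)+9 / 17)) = 5885 / 1071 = 5.49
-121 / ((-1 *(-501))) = -121 / 501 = -0.24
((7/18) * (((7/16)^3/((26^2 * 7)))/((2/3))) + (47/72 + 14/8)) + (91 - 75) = 1834394629/99680256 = 18.40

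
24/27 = 8/9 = 0.89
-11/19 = -0.58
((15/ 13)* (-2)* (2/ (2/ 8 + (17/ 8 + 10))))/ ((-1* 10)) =16/ 429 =0.04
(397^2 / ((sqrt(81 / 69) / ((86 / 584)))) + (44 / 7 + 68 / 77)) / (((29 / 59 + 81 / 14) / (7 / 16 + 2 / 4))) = 12213 / 11407 + 2798978231 *sqrt(69) / 7267296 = 3200.34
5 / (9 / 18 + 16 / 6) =30 / 19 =1.58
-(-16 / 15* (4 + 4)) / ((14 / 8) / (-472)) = -241664 / 105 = -2301.56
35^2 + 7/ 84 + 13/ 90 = 220541/ 180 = 1225.23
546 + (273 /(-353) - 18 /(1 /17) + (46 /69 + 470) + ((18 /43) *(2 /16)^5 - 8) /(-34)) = 18013589822149 /25366659072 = 710.13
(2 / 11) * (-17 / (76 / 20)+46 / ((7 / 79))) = 136902 / 1463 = 93.58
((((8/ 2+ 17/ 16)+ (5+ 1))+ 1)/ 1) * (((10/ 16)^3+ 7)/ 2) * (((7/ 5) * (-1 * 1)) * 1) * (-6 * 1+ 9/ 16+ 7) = -25054295/ 262144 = -95.57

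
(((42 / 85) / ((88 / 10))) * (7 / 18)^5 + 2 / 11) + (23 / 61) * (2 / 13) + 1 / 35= 1758083215067 / 6538138326720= 0.27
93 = 93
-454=-454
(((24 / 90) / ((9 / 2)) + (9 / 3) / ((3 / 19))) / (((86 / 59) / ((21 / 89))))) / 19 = 1062649 / 6544170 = 0.16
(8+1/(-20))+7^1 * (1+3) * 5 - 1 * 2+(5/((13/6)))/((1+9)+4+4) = 113941/780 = 146.08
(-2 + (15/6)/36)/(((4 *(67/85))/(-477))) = 626195/2144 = 292.07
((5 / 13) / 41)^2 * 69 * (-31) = -0.19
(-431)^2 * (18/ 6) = 557283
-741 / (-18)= 247 / 6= 41.17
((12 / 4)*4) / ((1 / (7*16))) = 1344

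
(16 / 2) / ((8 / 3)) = 3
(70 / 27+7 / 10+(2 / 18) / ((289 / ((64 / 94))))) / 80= 12076247 / 293392800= 0.04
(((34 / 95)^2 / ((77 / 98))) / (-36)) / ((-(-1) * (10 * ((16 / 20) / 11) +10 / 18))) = -4046 / 1146175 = -0.00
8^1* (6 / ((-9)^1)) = -16 / 3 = -5.33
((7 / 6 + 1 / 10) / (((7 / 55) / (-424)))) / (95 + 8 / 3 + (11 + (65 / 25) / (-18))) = -2658480 / 68369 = -38.88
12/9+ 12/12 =7/3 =2.33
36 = 36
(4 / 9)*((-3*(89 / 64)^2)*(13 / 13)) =-7921 / 3072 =-2.58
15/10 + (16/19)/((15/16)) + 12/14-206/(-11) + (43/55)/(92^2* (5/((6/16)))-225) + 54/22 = 362398321807/14829772650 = 24.44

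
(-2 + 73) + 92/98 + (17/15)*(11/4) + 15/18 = 74371/980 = 75.89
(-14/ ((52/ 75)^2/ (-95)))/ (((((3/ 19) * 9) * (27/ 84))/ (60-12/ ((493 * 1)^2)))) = 134352819475000/ 369677529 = 363432.48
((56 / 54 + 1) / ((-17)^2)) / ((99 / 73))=365 / 70227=0.01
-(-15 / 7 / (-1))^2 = -225 / 49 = -4.59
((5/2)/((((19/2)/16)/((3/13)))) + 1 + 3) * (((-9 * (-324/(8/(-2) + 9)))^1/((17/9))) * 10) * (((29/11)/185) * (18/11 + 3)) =5607607968/5529095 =1014.20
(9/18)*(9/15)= 3/10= 0.30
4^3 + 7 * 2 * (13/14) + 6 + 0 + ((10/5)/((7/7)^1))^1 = 85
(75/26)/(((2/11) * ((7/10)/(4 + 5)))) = 37125/182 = 203.98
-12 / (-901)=12 / 901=0.01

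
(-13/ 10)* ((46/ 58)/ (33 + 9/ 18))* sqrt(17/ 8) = -299* sqrt(34)/ 38860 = -0.04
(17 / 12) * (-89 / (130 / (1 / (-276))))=1513 / 430560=0.00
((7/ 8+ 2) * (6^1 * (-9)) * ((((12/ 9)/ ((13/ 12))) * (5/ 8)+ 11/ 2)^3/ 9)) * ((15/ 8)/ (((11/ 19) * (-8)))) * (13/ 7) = 85164139755/ 26650624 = 3195.58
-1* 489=-489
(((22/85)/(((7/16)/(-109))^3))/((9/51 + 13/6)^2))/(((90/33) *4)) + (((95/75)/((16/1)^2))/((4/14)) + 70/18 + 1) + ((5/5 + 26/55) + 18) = -66804.64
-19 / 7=-2.71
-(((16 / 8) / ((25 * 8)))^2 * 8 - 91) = 113749 / 1250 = 91.00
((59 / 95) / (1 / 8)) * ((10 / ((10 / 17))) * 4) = 32096 / 95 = 337.85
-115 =-115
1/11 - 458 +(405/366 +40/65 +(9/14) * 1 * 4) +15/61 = -55366429/122122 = -453.37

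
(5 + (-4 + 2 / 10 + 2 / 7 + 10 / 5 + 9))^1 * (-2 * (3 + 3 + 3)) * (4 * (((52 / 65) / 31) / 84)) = -10488 / 37975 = -0.28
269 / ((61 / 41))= 11029 / 61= 180.80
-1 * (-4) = 4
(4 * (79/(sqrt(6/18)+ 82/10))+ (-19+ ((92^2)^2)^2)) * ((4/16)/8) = 12876661527021470043/80288 - 1975 * sqrt(3)/40144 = 160380897855488.53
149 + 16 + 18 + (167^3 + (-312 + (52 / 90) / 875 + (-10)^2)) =183386463776 / 39375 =4657434.00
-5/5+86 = 85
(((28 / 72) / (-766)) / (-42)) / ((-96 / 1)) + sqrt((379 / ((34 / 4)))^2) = 44.59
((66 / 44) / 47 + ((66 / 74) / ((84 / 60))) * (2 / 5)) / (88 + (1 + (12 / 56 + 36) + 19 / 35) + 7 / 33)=1151865 / 506029871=0.00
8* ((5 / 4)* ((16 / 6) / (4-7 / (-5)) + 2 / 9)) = 580 / 81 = 7.16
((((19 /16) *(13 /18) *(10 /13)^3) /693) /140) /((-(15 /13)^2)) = -19 /6286896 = -0.00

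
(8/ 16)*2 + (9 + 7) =17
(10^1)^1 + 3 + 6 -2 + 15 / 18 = 107 / 6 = 17.83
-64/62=-32/31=-1.03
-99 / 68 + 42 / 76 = -1167 / 1292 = -0.90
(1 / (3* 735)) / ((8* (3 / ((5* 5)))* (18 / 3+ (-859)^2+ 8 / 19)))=95 / 148386208824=0.00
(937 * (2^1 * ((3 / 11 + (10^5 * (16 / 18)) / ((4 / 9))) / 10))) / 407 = 2061402811 / 22385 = 92088.58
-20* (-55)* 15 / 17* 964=15906000 / 17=935647.06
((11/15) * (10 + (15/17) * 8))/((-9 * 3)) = -0.46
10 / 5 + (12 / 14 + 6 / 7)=26 / 7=3.71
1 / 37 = 0.03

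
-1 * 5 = -5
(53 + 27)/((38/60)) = 2400/19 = 126.32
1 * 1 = 1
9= 9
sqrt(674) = 25.96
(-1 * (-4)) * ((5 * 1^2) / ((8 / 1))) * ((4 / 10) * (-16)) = -16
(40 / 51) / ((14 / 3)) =0.17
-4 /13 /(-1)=4 /13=0.31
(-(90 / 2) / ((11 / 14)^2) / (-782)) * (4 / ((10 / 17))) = 1764 / 2783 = 0.63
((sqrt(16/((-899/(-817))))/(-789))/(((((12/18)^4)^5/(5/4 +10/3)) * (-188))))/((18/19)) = 44983823445 * sqrt(734483)/93218733555712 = 0.41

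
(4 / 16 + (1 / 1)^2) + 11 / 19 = 139 / 76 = 1.83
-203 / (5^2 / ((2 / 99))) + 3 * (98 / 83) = 693952 / 205425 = 3.38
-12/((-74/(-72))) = -432/37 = -11.68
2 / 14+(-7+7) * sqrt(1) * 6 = 1 / 7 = 0.14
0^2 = 0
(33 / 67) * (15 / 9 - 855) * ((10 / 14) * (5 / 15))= -140800 / 1407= -100.07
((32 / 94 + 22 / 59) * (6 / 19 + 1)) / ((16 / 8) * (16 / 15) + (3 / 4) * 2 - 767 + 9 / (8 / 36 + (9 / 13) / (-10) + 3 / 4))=-3134635500 / 2516226430931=-0.00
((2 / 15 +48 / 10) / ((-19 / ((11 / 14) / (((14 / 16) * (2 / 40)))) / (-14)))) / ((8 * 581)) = 3256 / 231819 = 0.01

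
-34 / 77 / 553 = -34 / 42581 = -0.00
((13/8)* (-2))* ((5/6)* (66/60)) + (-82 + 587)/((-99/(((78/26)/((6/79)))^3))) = -497974109/1584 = -314377.59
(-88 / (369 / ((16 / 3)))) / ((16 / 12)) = -0.95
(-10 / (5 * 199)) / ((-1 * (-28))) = -1 / 2786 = -0.00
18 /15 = 6 /5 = 1.20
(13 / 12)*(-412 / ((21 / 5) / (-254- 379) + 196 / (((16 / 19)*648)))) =-1220525280 / 964061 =-1266.02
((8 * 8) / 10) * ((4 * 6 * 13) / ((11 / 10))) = 19968 / 11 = 1815.27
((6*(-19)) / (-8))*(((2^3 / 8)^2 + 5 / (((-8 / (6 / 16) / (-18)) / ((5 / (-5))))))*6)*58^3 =-429563457 / 8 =-53695432.12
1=1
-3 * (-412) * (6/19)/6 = 1236/19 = 65.05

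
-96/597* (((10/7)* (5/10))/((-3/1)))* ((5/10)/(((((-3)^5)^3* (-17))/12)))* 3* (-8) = -2560/113265488889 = -0.00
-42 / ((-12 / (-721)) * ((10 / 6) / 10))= -15141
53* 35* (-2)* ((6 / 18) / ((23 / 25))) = -92750 / 69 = -1344.20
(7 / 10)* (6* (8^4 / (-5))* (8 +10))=-1548288 / 25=-61931.52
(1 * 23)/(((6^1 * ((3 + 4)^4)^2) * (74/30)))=115/426595274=0.00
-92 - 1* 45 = -137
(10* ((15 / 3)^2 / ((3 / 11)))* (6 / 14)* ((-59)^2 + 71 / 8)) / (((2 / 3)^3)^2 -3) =-2544118875 / 5404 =-470784.40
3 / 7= 0.43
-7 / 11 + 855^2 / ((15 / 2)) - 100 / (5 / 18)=1068203 / 11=97109.36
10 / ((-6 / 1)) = -5 / 3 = -1.67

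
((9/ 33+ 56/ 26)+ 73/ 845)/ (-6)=-3893/ 9295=-0.42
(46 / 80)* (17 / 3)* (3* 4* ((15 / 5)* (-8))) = -4692 / 5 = -938.40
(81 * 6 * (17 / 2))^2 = 17065161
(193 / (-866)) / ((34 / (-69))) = 13317 / 29444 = 0.45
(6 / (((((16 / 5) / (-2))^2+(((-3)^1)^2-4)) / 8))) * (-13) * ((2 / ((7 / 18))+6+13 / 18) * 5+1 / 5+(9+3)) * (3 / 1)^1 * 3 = -23431720 / 441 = -53133.15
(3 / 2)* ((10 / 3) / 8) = 0.62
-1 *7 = -7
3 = 3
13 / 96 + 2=205 / 96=2.14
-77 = -77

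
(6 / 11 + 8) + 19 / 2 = 397 / 22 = 18.05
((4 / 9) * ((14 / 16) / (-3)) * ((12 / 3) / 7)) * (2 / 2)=-0.07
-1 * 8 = -8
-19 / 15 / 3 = -19 / 45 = -0.42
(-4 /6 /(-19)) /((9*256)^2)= 1 /151289856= 0.00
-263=-263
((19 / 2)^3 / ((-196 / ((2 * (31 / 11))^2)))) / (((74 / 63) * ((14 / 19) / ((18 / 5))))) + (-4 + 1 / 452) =-1154235956813 / 1983131920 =-582.03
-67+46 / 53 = -3505 / 53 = -66.13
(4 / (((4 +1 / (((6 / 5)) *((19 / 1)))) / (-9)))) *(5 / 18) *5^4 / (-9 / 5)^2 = -5937500 / 12447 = -477.02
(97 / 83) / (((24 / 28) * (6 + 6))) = 679 / 5976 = 0.11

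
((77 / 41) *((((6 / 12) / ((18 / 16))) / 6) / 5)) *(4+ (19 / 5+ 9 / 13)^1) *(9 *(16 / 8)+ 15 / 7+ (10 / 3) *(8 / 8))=1995664 / 359775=5.55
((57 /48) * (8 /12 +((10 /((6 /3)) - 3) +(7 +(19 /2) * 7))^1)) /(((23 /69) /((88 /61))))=95513 /244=391.45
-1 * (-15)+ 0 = 15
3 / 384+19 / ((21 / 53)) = 128917 / 2688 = 47.96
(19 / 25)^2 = 361 / 625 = 0.58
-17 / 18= -0.94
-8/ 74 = -4/ 37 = -0.11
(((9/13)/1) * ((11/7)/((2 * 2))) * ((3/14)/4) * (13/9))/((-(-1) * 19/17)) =561/29792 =0.02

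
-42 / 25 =-1.68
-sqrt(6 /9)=-sqrt(6) /3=-0.82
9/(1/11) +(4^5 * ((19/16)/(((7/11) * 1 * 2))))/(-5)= -92.09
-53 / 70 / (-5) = 53 / 350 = 0.15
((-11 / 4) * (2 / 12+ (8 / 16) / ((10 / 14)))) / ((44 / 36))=-39 / 20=-1.95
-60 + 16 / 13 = -764 / 13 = -58.77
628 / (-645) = -628 / 645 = -0.97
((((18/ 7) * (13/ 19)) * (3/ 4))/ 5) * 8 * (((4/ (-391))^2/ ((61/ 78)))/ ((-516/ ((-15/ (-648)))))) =-676/ 53333912779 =-0.00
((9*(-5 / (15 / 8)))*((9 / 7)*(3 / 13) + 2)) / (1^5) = -5016 / 91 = -55.12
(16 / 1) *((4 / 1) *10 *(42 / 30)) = 896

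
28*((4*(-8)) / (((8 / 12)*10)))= -672 / 5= -134.40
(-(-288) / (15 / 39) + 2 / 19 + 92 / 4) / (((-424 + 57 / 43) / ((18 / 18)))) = -3153233 / 1726625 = -1.83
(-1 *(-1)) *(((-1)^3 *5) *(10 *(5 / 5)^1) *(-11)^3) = 66550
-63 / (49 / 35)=-45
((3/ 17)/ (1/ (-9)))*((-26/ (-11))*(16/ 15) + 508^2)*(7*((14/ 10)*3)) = -56334631248/ 4675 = -12050188.50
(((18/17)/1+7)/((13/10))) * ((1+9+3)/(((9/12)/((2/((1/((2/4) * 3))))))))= 5480/17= 322.35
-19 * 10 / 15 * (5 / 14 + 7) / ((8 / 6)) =-1957 / 28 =-69.89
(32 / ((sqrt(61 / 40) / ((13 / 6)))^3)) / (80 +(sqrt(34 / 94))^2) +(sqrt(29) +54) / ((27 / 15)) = 33042880*sqrt(610) / 379463859 +5*sqrt(29) / 9 +30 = 35.14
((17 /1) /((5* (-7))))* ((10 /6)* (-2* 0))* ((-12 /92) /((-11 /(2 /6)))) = 0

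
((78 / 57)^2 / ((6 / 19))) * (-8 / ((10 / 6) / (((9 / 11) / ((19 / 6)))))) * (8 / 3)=-389376 / 19855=-19.61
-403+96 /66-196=-6573 /11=-597.55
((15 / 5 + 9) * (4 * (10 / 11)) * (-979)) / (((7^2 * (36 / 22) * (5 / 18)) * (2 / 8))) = -7672.16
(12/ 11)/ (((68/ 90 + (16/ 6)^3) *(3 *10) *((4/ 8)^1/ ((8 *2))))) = 864/ 14641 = 0.06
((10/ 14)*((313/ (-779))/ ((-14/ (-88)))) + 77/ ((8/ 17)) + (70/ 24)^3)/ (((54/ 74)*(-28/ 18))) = -455477872453/ 2770298496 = -164.41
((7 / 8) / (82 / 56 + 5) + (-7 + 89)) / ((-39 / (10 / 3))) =-49555 / 7059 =-7.02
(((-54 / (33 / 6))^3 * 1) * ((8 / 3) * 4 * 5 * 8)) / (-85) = 107495424 / 22627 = 4750.76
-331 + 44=-287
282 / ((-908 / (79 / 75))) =-3713 / 11350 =-0.33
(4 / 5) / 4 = 1 / 5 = 0.20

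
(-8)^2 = 64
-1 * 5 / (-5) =1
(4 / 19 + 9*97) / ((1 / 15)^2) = 3732975 / 19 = 196472.37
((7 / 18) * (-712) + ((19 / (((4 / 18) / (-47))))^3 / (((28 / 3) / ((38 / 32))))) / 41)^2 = 70925063695550216475994768969 / 1748995670016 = 40551880665834573.73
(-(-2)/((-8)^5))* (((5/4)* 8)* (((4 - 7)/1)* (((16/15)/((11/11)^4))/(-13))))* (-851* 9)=7659/6656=1.15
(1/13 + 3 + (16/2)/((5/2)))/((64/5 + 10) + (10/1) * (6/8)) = 272/1313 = 0.21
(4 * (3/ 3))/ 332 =1/ 83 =0.01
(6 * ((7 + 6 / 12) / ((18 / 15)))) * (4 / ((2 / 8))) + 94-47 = 647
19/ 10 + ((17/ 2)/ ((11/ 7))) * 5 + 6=34.95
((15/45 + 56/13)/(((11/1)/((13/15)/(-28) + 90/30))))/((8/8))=225707/180180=1.25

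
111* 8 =888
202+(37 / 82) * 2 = 8319 / 41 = 202.90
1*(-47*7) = -329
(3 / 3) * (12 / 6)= 2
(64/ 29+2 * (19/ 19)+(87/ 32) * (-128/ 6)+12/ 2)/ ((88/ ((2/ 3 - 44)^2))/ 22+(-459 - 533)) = 5855850/ 121544539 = 0.05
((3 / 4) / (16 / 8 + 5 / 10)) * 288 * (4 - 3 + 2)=1296 / 5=259.20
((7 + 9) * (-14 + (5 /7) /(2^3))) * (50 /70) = -158.98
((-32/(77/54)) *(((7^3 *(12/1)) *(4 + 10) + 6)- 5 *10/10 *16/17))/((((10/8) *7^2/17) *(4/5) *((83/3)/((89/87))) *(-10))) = 15065925696/9081611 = 1658.95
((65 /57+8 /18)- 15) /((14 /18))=-2294 /133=-17.25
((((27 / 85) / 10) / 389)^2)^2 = 531441 / 11952922624183506250000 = 0.00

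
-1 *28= -28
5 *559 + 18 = 2813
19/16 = 1.19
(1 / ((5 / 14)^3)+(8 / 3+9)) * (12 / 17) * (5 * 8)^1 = 403424 / 425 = 949.23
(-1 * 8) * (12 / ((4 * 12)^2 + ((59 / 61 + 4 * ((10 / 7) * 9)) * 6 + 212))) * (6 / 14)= -8784 / 604285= -0.01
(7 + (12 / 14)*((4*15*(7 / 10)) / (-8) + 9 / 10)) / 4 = 229 / 280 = 0.82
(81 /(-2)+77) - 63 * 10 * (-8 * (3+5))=80713 /2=40356.50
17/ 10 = 1.70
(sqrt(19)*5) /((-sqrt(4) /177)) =-885*sqrt(19) /2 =-1928.81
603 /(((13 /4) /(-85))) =-205020 /13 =-15770.77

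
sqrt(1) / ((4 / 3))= 3 / 4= 0.75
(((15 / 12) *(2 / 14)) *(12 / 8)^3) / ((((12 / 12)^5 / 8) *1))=135 / 28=4.82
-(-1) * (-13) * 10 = -130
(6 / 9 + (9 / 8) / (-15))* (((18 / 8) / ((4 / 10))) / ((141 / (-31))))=-2201 / 3008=-0.73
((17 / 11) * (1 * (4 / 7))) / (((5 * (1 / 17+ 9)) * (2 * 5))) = 289 / 148225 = 0.00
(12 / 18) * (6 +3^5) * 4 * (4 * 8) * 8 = 169984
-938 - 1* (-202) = -736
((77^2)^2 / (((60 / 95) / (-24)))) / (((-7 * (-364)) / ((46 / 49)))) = -6398117 / 13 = -492162.85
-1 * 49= -49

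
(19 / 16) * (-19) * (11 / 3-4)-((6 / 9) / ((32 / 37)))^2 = 15959 / 2304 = 6.93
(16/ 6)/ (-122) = -4/ 183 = -0.02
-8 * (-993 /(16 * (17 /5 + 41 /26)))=64545 /647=99.76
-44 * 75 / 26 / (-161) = 1650 / 2093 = 0.79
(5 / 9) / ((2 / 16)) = 40 / 9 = 4.44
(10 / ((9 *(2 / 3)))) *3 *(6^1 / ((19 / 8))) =240 / 19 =12.63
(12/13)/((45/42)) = 56/65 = 0.86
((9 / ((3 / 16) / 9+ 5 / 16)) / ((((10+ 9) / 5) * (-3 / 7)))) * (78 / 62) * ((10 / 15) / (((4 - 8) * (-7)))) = -585 / 1178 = -0.50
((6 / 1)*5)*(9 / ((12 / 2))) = 45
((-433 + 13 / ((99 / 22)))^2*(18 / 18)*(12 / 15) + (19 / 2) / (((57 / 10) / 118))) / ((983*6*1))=30009107 / 1194345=25.13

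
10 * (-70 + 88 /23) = -15220 /23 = -661.74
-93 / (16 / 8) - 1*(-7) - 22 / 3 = -281 / 6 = -46.83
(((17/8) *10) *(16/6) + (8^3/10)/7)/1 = 63.98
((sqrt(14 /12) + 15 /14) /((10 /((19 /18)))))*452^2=485222 /21 + 485222*sqrt(42) /135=46399.13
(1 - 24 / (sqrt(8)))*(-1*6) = -6 + 36*sqrt(2) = 44.91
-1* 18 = -18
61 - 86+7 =-18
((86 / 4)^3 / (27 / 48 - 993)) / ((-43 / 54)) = 12.58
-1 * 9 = -9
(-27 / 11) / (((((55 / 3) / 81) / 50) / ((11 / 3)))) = -21870 / 11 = -1988.18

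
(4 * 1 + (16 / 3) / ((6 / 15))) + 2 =58 / 3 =19.33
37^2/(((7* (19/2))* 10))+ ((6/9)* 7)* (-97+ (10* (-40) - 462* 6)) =-30430283/1995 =-15253.27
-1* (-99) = 99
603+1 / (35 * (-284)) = 5993819 / 9940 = 603.00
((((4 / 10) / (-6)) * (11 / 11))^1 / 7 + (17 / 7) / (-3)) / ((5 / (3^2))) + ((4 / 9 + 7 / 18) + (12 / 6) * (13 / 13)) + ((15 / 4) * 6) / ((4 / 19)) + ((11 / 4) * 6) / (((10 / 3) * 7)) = 457553 / 4200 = 108.94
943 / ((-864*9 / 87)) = -27347 / 2592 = -10.55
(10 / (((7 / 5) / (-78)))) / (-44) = 975 / 77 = 12.66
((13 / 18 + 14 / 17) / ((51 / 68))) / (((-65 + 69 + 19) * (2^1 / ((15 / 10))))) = 473 / 7038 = 0.07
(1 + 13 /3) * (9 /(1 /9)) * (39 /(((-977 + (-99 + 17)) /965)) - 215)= -38206080 /353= -108232.52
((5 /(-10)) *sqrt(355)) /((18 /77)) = -77 *sqrt(355) /36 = -40.30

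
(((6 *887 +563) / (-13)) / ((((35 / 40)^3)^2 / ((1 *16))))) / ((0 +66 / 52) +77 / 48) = -107709726720 / 19176787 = -5616.67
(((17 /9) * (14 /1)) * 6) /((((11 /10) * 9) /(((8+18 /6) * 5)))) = 23800 /27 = 881.48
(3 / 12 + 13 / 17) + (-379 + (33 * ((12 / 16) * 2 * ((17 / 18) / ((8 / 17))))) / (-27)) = -5605891 / 14688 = -381.66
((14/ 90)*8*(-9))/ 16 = -7/ 10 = -0.70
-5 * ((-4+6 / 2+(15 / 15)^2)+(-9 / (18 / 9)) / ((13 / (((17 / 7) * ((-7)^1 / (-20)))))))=153 / 104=1.47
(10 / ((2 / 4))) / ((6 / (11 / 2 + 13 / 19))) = 1175 / 57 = 20.61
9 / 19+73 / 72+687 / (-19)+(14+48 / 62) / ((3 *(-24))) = -34.88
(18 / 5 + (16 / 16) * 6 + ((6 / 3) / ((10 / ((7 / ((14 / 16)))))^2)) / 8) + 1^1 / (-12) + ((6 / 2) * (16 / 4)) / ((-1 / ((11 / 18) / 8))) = 219 / 25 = 8.76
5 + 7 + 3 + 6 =21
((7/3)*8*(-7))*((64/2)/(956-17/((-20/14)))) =-4.32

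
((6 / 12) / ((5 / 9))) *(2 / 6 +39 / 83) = 60 / 83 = 0.72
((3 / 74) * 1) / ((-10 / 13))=-39 / 740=-0.05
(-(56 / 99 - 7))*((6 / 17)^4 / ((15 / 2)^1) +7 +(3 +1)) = 2926708603 / 41342895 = 70.79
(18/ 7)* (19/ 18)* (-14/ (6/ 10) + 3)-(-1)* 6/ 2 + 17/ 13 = -50.88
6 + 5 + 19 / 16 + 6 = 291 / 16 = 18.19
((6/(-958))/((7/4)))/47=-12/157591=-0.00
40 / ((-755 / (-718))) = 5744 / 151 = 38.04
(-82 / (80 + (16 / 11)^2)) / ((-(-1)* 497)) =-4961 / 2469096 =-0.00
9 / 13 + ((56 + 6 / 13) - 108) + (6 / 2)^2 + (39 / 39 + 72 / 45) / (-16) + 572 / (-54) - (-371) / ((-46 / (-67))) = 315020291 / 645840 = 487.77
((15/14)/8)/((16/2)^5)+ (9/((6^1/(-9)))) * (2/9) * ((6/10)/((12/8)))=-22020021/18350080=-1.20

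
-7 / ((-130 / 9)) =63 / 130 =0.48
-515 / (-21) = 24.52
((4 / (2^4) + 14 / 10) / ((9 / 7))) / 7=11 / 60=0.18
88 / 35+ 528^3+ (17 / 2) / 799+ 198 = 484281921807 / 3290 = 147198152.52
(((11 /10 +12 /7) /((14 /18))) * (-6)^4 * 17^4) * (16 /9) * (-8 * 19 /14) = -12964939439616 /1715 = -7559731451.67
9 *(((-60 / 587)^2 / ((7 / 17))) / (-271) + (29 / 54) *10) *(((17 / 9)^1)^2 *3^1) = 27390616460065 / 52945438833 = 517.34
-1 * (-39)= 39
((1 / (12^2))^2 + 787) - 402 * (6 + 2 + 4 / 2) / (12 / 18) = -108718847 / 20736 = -5243.00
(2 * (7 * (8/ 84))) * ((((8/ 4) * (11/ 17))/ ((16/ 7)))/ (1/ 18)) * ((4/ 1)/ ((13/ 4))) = 3696/ 221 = 16.72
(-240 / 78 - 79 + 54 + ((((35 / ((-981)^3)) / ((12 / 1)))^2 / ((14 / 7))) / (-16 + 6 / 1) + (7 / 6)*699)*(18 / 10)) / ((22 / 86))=229554050574631682220256357 / 40784961817849478074560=5628.40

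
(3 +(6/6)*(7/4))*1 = 19/4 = 4.75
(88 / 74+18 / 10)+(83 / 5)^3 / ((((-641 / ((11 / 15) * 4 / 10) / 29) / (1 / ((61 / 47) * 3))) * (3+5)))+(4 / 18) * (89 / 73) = 1731042927701 / 1320147512500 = 1.31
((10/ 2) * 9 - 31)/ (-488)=-7/ 244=-0.03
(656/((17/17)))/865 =656/865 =0.76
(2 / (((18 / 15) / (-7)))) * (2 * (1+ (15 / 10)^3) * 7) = -8575 / 12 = -714.58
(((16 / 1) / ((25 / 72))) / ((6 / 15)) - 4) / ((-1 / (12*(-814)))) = 1086201.60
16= 16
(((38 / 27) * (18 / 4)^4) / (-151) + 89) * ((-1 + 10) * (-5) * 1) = -4630275 / 1208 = -3833.01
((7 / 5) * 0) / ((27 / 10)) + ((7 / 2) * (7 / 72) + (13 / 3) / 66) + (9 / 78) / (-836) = 158767 / 391248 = 0.41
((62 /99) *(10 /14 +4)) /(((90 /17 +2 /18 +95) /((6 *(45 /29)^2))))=19209150 /45218047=0.42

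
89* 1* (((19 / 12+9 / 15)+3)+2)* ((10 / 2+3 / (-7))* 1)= 306872 / 105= 2922.59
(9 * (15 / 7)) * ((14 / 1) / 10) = 27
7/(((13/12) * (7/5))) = 60/13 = 4.62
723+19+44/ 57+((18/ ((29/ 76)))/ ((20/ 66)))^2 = 29931381938/ 1198425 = 24975.60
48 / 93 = 16 / 31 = 0.52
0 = 0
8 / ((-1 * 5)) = -8 / 5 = -1.60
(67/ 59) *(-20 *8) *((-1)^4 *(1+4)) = -53600/ 59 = -908.47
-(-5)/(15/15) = 5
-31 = -31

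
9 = 9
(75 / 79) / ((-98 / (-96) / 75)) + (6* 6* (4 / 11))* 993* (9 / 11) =5014368288 / 468391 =10705.52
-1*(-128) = 128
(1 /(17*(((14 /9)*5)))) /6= 3 /2380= 0.00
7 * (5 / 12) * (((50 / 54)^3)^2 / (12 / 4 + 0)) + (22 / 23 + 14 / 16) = 1568112749387 / 641568329784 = 2.44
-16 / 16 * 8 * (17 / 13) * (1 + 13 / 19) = -4352 / 247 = -17.62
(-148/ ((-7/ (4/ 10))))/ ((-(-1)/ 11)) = 3256/ 35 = 93.03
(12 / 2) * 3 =18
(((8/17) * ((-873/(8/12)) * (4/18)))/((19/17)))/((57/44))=-34144/361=-94.58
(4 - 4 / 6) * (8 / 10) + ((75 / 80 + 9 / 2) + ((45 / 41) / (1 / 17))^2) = 28744709 / 80688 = 356.25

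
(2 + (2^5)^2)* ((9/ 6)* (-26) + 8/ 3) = -37278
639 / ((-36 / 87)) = -6177 / 4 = -1544.25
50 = 50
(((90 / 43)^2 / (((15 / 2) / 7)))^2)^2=3266533992960000 / 11688200277601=279.47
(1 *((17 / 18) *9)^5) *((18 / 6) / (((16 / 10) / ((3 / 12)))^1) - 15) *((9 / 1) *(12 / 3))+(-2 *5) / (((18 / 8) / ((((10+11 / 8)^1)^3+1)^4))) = -179640633400516062714285 / 8589934592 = -20912922150515.49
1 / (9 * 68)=1 / 612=0.00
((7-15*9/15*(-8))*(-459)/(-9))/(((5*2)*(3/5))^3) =1343/72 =18.65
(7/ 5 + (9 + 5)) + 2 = 87/ 5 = 17.40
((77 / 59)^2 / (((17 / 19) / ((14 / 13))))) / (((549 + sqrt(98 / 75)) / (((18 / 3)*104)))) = 3117008109600 / 1337694723929 - 2649551520*sqrt(6) / 1337694723929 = 2.33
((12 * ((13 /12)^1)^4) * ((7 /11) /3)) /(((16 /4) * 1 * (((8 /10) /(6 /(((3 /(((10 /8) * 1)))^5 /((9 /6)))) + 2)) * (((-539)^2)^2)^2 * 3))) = 758437355 /7001353930107089282840933695488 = 0.00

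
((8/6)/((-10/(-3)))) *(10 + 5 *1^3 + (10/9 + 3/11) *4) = 4066/495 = 8.21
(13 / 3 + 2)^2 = 361 / 9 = 40.11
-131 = -131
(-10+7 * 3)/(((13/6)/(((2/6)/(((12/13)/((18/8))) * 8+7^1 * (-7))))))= -66/1783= -0.04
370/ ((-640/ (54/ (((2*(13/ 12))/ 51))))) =-152847/ 208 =-734.84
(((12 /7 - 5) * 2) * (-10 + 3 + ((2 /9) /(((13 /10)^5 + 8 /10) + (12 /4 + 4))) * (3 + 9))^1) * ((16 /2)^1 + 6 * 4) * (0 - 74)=-2546426521984 /24177153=-105323.67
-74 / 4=-37 / 2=-18.50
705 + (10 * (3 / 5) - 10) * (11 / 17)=11941 / 17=702.41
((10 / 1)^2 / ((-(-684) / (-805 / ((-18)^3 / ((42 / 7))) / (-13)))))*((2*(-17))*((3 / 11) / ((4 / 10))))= 1710625 / 7922772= 0.22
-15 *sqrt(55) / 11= -10.11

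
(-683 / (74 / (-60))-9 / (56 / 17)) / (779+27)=1141779 / 1670032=0.68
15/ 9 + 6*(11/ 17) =283/ 51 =5.55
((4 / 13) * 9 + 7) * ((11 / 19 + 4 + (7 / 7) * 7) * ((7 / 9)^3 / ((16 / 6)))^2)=821778265 / 233361648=3.52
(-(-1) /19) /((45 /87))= 29 /285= 0.10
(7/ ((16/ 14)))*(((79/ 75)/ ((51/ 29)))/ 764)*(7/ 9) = 785813/ 210405600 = 0.00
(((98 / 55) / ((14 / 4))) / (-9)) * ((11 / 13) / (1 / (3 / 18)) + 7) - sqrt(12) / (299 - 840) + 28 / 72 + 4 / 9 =2 * sqrt(3) / 541 + 16579 / 38610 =0.44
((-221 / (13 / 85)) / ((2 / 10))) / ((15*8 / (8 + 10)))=-4335 / 4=-1083.75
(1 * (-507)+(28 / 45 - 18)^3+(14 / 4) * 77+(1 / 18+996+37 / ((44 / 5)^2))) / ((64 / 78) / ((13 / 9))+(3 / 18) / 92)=-7877.09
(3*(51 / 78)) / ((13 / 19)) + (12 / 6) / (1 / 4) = 10.87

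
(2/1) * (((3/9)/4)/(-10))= -1/60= -0.02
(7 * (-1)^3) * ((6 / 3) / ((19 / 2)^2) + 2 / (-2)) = 2471 / 361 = 6.84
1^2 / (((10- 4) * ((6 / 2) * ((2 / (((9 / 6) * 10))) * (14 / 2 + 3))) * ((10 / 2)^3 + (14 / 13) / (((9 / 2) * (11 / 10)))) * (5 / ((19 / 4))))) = 8151 / 25784800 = 0.00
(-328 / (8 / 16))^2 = 430336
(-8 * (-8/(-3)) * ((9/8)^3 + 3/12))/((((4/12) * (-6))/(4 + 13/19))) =83.63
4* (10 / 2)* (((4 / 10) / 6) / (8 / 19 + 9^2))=76 / 4641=0.02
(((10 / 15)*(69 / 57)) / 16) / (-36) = -23 / 16416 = -0.00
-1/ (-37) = 1/ 37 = 0.03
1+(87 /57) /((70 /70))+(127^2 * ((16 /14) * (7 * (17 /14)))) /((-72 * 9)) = -239.27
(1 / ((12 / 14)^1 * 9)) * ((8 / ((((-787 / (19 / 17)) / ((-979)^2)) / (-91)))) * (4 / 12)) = 46400045692 / 1083699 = 42816.36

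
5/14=0.36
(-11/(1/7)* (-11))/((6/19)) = 16093/6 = 2682.17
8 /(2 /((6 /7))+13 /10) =240 /109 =2.20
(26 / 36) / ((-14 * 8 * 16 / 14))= -13 / 2304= -0.01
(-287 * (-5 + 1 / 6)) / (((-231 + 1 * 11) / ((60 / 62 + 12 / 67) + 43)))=-278.36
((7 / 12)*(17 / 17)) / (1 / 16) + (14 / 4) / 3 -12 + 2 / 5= -11 / 10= -1.10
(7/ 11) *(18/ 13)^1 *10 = 8.81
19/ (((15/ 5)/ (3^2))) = 57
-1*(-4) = 4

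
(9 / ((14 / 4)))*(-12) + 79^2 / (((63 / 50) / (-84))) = -8738048 / 21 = -416097.52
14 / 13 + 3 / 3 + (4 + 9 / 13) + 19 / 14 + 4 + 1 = 2389 / 182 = 13.13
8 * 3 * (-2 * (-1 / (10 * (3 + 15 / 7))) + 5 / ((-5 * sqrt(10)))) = 14 / 15-12 * sqrt(10) / 5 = -6.66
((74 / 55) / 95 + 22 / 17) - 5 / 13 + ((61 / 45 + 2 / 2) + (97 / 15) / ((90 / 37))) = 370248607 / 62355150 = 5.94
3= 3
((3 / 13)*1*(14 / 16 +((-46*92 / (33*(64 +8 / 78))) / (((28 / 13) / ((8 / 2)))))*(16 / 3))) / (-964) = 21876031 / 4824820000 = 0.00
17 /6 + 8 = 65 /6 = 10.83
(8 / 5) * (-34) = -272 / 5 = -54.40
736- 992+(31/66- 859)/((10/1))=-225623/660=-341.85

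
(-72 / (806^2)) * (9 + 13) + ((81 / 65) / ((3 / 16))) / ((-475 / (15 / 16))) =-1200033 / 77144275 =-0.02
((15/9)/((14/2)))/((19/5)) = 25/399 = 0.06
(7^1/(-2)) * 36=-126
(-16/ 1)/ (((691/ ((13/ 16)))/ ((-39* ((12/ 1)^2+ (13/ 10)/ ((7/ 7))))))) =736671/ 6910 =106.61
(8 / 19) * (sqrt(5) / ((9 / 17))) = 136 * sqrt(5) / 171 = 1.78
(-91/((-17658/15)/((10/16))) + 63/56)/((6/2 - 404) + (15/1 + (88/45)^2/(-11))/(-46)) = -95304525/32597819912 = -0.00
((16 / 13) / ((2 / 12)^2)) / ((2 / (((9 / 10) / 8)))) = 162 / 65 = 2.49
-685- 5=-690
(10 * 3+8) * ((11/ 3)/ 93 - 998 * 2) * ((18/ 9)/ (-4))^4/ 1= -10580587/ 2232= -4740.41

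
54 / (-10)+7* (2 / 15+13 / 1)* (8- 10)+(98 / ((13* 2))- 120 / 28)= -259054 / 1365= -189.78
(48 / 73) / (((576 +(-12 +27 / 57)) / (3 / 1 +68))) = 21584 / 260975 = 0.08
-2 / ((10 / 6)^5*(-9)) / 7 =54 / 21875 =0.00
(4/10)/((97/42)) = 0.17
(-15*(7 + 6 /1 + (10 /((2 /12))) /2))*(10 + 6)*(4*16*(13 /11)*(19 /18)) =-823932.12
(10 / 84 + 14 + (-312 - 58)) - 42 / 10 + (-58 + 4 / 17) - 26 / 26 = -418.85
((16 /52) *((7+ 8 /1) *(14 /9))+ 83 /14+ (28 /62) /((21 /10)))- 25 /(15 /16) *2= -677213 /16926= -40.01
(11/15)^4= 14641/50625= 0.29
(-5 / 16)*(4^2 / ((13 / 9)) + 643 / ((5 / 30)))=-125745 / 104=-1209.09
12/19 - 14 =-13.37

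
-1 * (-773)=773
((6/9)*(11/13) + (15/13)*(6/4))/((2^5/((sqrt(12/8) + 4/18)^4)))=44929*sqrt(6)/909792 + 12669083/65505024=0.31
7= 7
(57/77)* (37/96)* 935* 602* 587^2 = 885357985585/16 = 55334874099.06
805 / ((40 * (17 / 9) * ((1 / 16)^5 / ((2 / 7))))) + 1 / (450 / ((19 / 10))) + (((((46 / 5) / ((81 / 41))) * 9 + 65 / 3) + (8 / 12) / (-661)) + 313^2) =55454953800901 / 16855500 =3290021.29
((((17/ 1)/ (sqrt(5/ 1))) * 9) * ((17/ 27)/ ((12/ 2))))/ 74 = 289 * sqrt(5)/ 6660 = 0.10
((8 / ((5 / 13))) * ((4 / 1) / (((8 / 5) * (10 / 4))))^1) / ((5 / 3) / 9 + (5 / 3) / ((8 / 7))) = 22464 / 1775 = 12.66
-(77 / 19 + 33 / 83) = -7018 / 1577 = -4.45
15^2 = 225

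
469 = 469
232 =232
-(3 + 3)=-6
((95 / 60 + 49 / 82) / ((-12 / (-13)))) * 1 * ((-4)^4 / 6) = 111592 / 1107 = 100.81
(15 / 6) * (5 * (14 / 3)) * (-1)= -175 / 3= -58.33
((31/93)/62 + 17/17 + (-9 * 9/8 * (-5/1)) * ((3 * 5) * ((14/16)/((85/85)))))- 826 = -955543/5952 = -160.54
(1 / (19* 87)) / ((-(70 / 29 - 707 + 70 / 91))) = 13 / 15124323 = 0.00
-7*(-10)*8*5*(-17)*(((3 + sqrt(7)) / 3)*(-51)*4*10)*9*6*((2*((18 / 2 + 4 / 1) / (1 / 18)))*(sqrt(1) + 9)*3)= 24540122880000*sqrt(7) + 73620368640000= 138547430923446.16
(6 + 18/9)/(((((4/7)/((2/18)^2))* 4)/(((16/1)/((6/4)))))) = 112/243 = 0.46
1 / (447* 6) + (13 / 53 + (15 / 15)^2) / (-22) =-7993 / 142146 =-0.06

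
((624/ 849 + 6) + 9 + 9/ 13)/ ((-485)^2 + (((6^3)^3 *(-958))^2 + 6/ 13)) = 60436/ 342912497152271315164969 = 0.00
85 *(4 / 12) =28.33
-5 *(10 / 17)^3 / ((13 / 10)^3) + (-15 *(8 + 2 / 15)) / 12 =-688425521 / 64763166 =-10.63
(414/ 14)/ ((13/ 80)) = 16560/ 91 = 181.98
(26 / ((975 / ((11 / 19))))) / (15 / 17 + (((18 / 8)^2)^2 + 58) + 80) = 95744 / 1020233025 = 0.00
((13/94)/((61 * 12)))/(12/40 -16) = -65/5401428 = -0.00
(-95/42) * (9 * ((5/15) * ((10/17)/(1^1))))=-475/119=-3.99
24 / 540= 2 / 45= 0.04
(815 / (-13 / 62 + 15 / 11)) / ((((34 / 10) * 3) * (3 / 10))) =27791500 / 120411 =230.81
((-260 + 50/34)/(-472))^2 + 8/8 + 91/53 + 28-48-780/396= -18.95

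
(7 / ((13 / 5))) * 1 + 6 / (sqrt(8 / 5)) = 35 / 13 + 3 * sqrt(10) / 2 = 7.44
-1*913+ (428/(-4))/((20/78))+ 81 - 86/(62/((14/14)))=-387713/310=-1250.69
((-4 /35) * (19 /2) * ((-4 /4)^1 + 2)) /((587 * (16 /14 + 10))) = -19 /114465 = -0.00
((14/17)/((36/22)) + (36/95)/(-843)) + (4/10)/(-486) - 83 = -1819527233/22055409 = -82.50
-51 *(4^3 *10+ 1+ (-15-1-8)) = -31467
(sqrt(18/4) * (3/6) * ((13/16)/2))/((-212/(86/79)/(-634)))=531609 * sqrt(2)/535936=1.40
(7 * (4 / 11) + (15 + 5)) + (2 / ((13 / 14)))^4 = 13844344 / 314171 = 44.07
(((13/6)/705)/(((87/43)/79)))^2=1950193921/135431360100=0.01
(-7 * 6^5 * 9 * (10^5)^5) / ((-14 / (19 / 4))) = 1662120000000000000000000000000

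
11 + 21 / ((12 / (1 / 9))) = 403 / 36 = 11.19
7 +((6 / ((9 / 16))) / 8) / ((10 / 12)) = 43 / 5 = 8.60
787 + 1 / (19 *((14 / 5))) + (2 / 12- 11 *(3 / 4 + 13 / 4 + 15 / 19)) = 293066 / 399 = 734.50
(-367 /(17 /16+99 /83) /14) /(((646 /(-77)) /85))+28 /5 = 7020088 /56905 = 123.37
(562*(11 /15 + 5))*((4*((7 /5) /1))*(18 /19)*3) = 24359328 /475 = 51282.80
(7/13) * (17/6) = 119/78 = 1.53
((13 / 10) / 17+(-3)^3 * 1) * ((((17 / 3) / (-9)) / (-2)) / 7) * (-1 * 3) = 4577 / 1260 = 3.63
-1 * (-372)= 372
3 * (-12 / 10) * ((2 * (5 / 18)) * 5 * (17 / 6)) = -85 / 3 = -28.33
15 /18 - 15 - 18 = -193 /6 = -32.17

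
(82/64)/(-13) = -41/416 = -0.10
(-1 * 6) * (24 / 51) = -48 / 17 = -2.82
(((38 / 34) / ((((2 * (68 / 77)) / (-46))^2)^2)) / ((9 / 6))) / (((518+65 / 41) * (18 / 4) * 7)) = 1094746744586957 / 52267185223488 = 20.95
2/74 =1/37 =0.03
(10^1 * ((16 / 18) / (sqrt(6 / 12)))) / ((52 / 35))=700 * sqrt(2) / 117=8.46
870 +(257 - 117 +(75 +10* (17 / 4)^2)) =10125 / 8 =1265.62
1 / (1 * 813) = 1 / 813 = 0.00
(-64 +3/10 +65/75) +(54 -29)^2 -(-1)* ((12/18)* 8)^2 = 10631/18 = 590.61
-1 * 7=-7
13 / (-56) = -13 / 56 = -0.23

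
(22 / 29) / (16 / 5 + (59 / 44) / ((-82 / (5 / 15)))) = 0.24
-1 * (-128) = 128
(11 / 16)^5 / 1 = 161051 / 1048576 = 0.15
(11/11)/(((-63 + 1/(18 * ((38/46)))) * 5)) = -342/107615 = -0.00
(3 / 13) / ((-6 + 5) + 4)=1 / 13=0.08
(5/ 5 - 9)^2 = 64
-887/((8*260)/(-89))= 78943/2080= 37.95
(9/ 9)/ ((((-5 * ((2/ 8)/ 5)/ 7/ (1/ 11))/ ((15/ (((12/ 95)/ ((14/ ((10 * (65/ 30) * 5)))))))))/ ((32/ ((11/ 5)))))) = -893760/ 1573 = -568.19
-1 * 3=-3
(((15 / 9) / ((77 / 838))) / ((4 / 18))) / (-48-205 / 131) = -823335 / 499961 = -1.65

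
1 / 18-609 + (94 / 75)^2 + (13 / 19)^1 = -14408873 / 23750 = -606.69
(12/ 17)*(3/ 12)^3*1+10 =2723/ 272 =10.01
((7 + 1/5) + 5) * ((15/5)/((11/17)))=56.56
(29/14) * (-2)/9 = -29/63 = -0.46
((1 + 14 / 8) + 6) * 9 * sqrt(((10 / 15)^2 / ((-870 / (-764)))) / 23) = 7 * sqrt(3821910) / 1334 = 10.26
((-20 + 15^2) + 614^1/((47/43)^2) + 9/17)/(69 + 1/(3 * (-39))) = 790279659/75781954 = 10.43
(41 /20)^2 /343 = 0.01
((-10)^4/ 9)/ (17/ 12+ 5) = 40000/ 231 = 173.16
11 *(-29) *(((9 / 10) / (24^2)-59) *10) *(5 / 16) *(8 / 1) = 60225605 / 128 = 470512.54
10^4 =10000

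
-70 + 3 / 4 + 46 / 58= -7941 / 116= -68.46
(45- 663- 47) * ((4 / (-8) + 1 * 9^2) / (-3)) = 107065 / 6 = 17844.17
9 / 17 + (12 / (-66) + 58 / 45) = 13771 / 8415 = 1.64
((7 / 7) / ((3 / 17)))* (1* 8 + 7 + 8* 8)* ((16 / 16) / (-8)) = -1343 / 24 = -55.96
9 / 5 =1.80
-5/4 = -1.25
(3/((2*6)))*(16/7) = 4/7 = 0.57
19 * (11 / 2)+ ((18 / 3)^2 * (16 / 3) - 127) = 339 / 2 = 169.50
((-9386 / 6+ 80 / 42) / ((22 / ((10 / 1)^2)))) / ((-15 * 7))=109370 / 1617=67.64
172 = 172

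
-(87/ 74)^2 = -1.38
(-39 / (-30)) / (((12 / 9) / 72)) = 351 / 5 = 70.20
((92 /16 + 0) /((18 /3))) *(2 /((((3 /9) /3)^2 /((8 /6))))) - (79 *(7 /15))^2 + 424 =-163834 /225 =-728.15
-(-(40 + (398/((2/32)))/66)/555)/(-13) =-4504/238095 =-0.02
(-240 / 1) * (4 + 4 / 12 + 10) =-3440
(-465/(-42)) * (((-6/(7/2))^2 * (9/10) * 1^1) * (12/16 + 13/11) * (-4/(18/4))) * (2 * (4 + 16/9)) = -2192320/3773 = -581.05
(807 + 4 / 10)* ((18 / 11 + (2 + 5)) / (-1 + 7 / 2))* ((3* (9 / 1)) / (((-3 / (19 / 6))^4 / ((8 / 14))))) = 908728333 / 17010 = 53423.18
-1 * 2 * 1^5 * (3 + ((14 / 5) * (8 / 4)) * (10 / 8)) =-20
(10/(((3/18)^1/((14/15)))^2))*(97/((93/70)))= 2129344/93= 22896.17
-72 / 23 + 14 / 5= -38 / 115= -0.33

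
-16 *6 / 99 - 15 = -527 / 33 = -15.97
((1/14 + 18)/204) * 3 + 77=73557/952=77.27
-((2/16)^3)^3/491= -1/65900904448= -0.00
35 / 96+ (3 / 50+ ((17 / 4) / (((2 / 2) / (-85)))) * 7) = -6067981 / 2400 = -2528.33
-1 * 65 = -65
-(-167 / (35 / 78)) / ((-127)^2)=13026 / 564515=0.02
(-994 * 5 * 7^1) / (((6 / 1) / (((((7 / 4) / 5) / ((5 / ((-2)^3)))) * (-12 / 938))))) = -13916 / 335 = -41.54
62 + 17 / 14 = 885 / 14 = 63.21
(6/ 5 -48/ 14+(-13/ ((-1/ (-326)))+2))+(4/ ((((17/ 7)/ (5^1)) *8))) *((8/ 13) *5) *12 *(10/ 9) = -97368094/ 23205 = -4196.00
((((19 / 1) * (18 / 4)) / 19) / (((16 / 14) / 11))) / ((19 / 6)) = 2079 / 152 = 13.68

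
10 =10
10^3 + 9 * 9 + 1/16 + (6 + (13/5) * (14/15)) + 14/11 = 14398057/13200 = 1090.76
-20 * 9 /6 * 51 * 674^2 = -695042280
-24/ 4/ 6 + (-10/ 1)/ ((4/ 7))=-37/ 2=-18.50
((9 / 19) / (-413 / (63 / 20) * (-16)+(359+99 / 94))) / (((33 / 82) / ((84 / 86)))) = 8740872 / 18686893775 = 0.00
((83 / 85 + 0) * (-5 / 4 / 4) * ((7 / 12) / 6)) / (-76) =581 / 1488384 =0.00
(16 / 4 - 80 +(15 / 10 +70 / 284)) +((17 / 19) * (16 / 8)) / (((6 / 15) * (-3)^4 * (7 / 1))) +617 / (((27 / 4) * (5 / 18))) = 974541391 / 3824415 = 254.82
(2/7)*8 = 16/7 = 2.29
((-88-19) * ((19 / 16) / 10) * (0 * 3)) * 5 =0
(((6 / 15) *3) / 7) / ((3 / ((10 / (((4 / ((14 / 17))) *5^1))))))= 2 / 85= 0.02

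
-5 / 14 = -0.36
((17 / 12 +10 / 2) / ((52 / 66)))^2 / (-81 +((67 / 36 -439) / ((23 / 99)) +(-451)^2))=16500407 / 50111428432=0.00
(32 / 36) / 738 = 4 / 3321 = 0.00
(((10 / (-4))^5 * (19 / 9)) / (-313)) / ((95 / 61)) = 38125 / 90144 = 0.42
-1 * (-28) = 28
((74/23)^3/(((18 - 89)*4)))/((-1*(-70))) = -50653/30234995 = -0.00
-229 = -229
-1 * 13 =-13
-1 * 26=-26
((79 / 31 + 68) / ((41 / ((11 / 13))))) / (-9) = -2673 / 16523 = -0.16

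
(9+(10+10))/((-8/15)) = -435/8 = -54.38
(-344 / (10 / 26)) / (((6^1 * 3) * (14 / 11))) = -12298 / 315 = -39.04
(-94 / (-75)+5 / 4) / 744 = 751 / 223200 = 0.00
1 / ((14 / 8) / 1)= 4 / 7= 0.57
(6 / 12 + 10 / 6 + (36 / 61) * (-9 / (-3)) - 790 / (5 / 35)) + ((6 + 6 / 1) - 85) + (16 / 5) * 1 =-10240429 / 1830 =-5595.86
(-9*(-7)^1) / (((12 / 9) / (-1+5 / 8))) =-567 / 32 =-17.72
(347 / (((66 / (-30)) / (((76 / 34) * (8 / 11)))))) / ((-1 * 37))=527440 / 76109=6.93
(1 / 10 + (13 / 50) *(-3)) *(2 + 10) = -8.16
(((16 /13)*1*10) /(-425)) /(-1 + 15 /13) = -16 /85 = -0.19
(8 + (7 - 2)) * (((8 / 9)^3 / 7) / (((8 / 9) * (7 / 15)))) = 3.14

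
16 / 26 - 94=-1214 / 13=-93.38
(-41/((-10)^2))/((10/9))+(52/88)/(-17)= -75503/187000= -0.40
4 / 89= 0.04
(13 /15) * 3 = 13 /5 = 2.60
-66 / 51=-22 / 17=-1.29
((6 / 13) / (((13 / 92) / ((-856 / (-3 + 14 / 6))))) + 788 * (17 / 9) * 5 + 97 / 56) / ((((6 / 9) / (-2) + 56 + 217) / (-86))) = -42624409147 / 11612328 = -3670.62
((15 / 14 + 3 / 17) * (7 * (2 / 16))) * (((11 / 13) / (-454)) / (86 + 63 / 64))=-0.00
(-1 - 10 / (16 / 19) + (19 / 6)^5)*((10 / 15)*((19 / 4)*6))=45143677 / 7776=5805.51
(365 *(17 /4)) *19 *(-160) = -4715800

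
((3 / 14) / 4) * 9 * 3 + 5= 361 / 56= 6.45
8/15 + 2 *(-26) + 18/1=-33.47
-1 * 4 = -4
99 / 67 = 1.48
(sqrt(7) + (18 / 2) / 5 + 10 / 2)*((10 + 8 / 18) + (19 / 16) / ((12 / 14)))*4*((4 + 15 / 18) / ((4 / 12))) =98803*sqrt(7) / 144 + 1679651 / 360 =6481.03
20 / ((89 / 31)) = 620 / 89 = 6.97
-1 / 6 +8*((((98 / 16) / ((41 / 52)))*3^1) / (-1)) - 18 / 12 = -23137 / 123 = -188.11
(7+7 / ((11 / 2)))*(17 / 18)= 1547 / 198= 7.81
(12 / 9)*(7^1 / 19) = 0.49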